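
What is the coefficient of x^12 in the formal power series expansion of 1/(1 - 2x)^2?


The general identity 1/(1 - c x)^r = sum_{k>=0} c^k C(k + r - 1, r - 1) x^k follows by substituting y = c x into 1/(1 - y)^r = sum_{k>=0} C(k + r - 1, r - 1) y^k.
For c = 2, r = 2, k = 12:
2^12 * C(13, 1) = 4096 * 13 = 53248.

53248


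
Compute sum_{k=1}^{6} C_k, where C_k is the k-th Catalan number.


C_1 through C_6: 1, 2, 5, 14, 42, 132
Sum = 1 + 2 + 5 + 14 + 42 + 132
= 196

196


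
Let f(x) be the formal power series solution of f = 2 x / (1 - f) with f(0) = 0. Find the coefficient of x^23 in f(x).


Apply Lagrange inversion: f = 2 x * phi(f) with phi(t) = 1/(1 - t), so
[x^n] f = 2^n * (1/n) [t^(n-1)] phi(t)^n = 2^n * (1/n) [t^(n-1)] (1 - t)^(-n) = 2^n * (1/n) C(2n - 2, n - 1) = 2^n * C_{n-1}.
For n = 23: C_22 = C(44, 22) / 23 = 2104098963720/23 = 91482563640.
With the 2^23 = 8388608 factor, the coefficient is 8388608 * 91482563640 = 767411365211013120.

767411365211013120


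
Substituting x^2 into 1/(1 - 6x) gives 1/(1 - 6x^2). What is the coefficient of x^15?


Since 1/(1 - 6x^2) only has even powers of x,
the coefficient of x^15 (odd) is 0.

0


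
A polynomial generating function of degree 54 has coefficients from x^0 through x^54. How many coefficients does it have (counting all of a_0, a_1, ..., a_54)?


A polynomial of degree 54 takes the form a_0 + a_1 x + ... + a_54 x^54.
The number of coefficients is 54 + 1 = 55.

55


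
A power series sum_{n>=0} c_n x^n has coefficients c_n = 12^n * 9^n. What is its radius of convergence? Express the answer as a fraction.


By the root test (Cauchy-Hadamard), the radius is R = 1 / limsup_n |c_n|^(1/n).
Here |c_n|^(1/n) = (12^n * 9^n)^(1/n) = 12 * 9 = 108 for all n.
So R = 1/108 = 1/108.

1/108


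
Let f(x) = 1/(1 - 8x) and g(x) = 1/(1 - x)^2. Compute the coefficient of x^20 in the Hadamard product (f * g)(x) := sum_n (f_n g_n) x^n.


f has coefficients f_k = 8^k. For g = 1/(1 - x)^2 the coefficient is g_k = C(k + 1, 1) = k + 1. The Hadamard coefficient is (f * g)_k = 8^k * (k + 1).
For k = 20: 8^20 * 21 = 1152921504606846976 * 21 = 24211351596743786496.

24211351596743786496


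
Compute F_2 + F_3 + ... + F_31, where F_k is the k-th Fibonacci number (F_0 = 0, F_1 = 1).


Use the identity sum_{k=0}^{N} F_k = F_{N+2} - 1 (which follows from F_{k+2} - F_{k+1} = F_k). Then
sum_{k=2}^{31} F_k = (F_{33} - 1) - (F_{3} - 1) = F_{33} - F_{3}.
Computing: F_{33} = 3524578, F_{3} = 2, so
Sum = 3524578 - 2 = 3524576.

3524576


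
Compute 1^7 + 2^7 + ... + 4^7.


This power sum has a closed form given by Faulhaber's formula
sum_{k=1}^{m} k^p = (1 / (p + 1)) * sum_{j=0}^{p} C(p + 1, j) B_j m^(p + 1 - j),
but for small m direct computation is fastest:
1 + 128 + 2187 + 16384 = 18700.

18700


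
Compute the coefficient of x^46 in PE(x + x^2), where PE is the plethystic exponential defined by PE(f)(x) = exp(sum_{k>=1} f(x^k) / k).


With f(x) = x + x^2, the exponent is sum_{k>=1} (x^k + x^(2k)) / k = -ln(1 - x) - ln(1 - x^2). Exponentiating:
PE(x + x^2) = 1 / ((1 - x)(1 - x^2)).
This is the generating function for partitions of n into parts of size 1 or 2. The number of 2's can be any j in 0..23, and the rest are 1's, so
[x^46] = floor(46/2) + 1 = 24.

24


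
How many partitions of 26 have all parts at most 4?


Using the generating function (1-x)^(-1)(1-x^2)^(-1)...(1-x^4)^(-1),
the coefficient of x^26 counts these restricted partitions.
Result = 206

206


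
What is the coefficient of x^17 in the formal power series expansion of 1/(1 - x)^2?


The negative binomial / multiset identity is
1/(1 - x)^r = sum_{k>=0} C(k + r - 1, r - 1) x^k.
Here r = 2 and k = 17, so the coefficient is
C(17 + 1, 1) = C(18, 1)
= 18

18


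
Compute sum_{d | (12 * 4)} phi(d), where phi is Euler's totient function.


First, 12 * 4 = 48. One classical identity is sum_{d | n} phi(d) = n (each k in [1, n] has a unique gcd with n, and among the k's with gcd(k, n) = n/d there are phi(d) of them). So the sum equals 48. We also verify directly:
Divisors of 48: 1, 2, 3, 4, 6, 8, 12, 16, 24, 48.
phi values: 1, 1, 2, 2, 2, 4, 4, 8, 8, 16.
Sum = 48.

48


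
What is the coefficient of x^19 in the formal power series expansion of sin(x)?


The Maclaurin series is sin(t) = sum_{k>=0} (-1)^k t^(2k+1) / (2k+1)!, so substituting t = x, only odd powers of x are nonzero, with coefficient of x^(2k+1) equal to (-1)^k / (2k+1)!.
Write 19 = 2*9 + 1, giving the coefficient (-1)^9 / 19! = -1/121645100408832000 = -1/121645100408832000.

-1/121645100408832000


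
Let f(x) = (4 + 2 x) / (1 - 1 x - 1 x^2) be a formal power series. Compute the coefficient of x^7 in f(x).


Write f(x) = sum_{k>=0} a_k x^k. Multiplying both sides by 1 - 1 x - 1 x^2 gives
(1 - 1 x - 1 x^2) sum_{k>=0} a_k x^k = 4 + 2 x.
Matching coefficients:
 x^0: a_0 = 4
 x^1: a_1 - 1 a_0 = 2  =>  a_1 = 1*4 + 2 = 6
 x^k (k >= 2): a_k = 1 a_{k-1} + 1 a_{k-2}.
Iterating: a_2 = 10, a_3 = 16, a_4 = 26, a_5 = 42, a_6 = 68, a_7 = 110.
So the coefficient of x^7 is 110.

110


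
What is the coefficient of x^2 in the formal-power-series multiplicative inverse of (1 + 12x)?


The inverse is 1/(1 + 12x). Apply the geometric identity 1/(1 - y) = sum_{k>=0} y^k with y = -12x:
1/(1 + 12x) = sum_{k>=0} (-12)^k x^k.
So the coefficient of x^2 is (-12)^2 = 144.

144


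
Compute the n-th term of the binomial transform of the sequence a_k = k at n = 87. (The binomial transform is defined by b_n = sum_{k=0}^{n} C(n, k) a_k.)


With a_k = k, b_n = sum_{k=0}^{n} C(n, k) k. Using k * C(n, k) = n * C(n-1, k-1) gives b_n = n * sum_{k>=1} C(n-1, k-1) = n * 2^(n-1).
For n = 87: 87 * 2^86 = 87 * 77371252455336267181195264 = 6731298963614255244763987968.

6731298963614255244763987968


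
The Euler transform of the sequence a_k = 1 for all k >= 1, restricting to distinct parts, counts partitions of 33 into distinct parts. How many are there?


Partitions of 33 into distinct parts can be computed via generating function.
Product (1+x)(1+x^2)(1+x^3)...
The coefficient of x^33 = 448

448


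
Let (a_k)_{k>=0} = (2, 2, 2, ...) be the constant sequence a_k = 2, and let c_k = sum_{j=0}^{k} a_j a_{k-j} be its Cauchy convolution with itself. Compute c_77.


Since a_j = 2 for all j >= 0, the convolution sum becomes
c_k = sum_{j=0}^{k} 2 * 2 = 4 * (k + 1).
Equivalently, the generating function of (a_k) is 2/(1 - x) and its square is 4/(1 - x)^2 = sum_{k>=0} 4(k + 1) x^k.
For k = 77: 4 * 78 = 312.

312


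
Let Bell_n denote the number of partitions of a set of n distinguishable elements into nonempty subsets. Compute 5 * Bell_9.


Bell_9 can be computed from the Bell triangle or from Dobinski's identity Bell_n = (1/e) * sum_{k>=0} k^n / k!.
Computing Bell_9 = 21147.
Then 5 * 21147 = 105735.

105735


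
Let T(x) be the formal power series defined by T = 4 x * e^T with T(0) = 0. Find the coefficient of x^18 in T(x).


Apply the Lagrange inversion formula: if T = 4 x * phi(T) with phi(t) = e^t, then
[x^n] T = 4^n * (1/n) [t^(n-1)] phi(t)^n = 4^n * (1/n) [t^(n-1)] e^(n t) = 4^n * (1/n) * n^(n-1) / (n-1)! = 4^n * n^(n-1) / n!.
When c = 1 this is the Cayley count of rooted labeled trees on n vertices, divided by n!.
For n = 18: 4^18 * 18^17 / 18! = 68719476736 * 2185911559738696531968/6402373705728000 = 349351379311776170508288/14889875.

349351379311776170508288/14889875


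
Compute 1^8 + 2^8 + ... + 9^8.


This power sum has a closed form given by Faulhaber's formula
sum_{k=1}^{m} k^p = (1 / (p + 1)) * sum_{j=0}^{p} C(p + 1, j) B_j m^(p + 1 - j),
but for small m direct computation is fastest:
1 + 256 + 6561 + 65536 + 390625 + 1679616 + 5764801 + 16777216 + 43046721 = 67731333.

67731333


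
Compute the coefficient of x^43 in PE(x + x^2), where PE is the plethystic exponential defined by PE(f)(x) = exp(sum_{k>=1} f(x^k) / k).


With f(x) = x + x^2, the exponent is sum_{k>=1} (x^k + x^(2k)) / k = -ln(1 - x) - ln(1 - x^2). Exponentiating:
PE(x + x^2) = 1 / ((1 - x)(1 - x^2)).
This is the generating function for partitions of n into parts of size 1 or 2. The number of 2's can be any j in 0..21, and the rest are 1's, so
[x^43] = floor(43/2) + 1 = 22.

22


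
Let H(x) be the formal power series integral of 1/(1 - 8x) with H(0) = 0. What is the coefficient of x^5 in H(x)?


1/(1 - 8x) = sum_{k>=0} 8^k x^k. Integrating termwise with H(0) = 0:
H(x) = sum_{k>=0} 8^k x^(k+1) / (k+1) = sum_{m>=1} 8^(m-1) x^m / m.
For m = 5: 8^4/5 = 4096/5 = 4096/5.

4096/5


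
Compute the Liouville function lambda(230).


The Liouville function is lambda(k) = (-1)^Omega(k), where Omega(k) counts the prime factors of k with multiplicity.
Factoring: 230 = 2 * 5 * 23, so Omega(230) = 3.
lambda(230) = (-1)^3 = -1.

-1


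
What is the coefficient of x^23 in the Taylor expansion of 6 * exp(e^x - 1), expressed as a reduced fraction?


exp(e^x - 1) = sum_{k>=0} Bell_k x^k / k!, where Bell_k is the k-th Bell number.
So the coefficient of x^23 is 6 * Bell_23 / 23!.
Computing: Bell_23 = 44152005855084346 and 23! = 25852016738884976640000, giving
6 * 44152005855084346/25852016738884976640000 = 22076002927542173/2154334728240414720000.

22076002927542173/2154334728240414720000


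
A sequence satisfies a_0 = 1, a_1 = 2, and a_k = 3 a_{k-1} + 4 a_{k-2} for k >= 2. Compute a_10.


The characteristic equation is t^2 - 3 t - 4 = 0, with roots r_1 = 4 and r_2 = -1 (so c_1 = r_1 + r_2, c_2 = -r_1 r_2 as required).
One can use the closed form a_n = A r_1^n + B r_2^n, but direct iteration is more reliable:
a_0 = 1, a_1 = 2, a_2 = 10, a_3 = 38, a_4 = 154, a_5 = 614, a_6 = 2458, a_7 = 9830, a_8 = 39322, a_9 = 157286, a_10 = 629146.
So a_10 = 629146.

629146


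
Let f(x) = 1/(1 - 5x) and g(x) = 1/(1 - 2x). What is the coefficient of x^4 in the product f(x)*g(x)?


The coefficient of x^n in f*g is the Cauchy product: sum_{k=0}^{n} a^k * b^(n-k).
With a=5, b=2, n=4:
sum_{k=0}^{4} 5^k * 2^(4-k)
= 1031

1031


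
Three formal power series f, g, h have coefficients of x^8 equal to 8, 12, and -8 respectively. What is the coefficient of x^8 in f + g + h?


Series addition is componentwise:
8 + 12 + -8
= 12

12


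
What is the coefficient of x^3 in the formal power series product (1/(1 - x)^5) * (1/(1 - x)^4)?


Combine the factors: (1/(1 - x)^5) * (1/(1 - x)^4) = 1/(1 - x)^9.
Then use 1/(1 - x)^r = sum_{k>=0} C(k + r - 1, r - 1) x^k with r = 9 and k = 3:
C(11, 8) = 165.

165


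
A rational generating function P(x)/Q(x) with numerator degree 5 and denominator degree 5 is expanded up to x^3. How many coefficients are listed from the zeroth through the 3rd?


Expanding up to x^3 gives the coefficients for x^0, x^1, ..., x^3.
That is 3 + 1 = 4 coefficients in total.

4


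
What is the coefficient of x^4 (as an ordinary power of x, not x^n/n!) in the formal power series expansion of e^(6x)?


The exponential series is e^y = sum_{k>=0} y^k / k!. Substituting y = 6x gives
e^(6x) = sum_{k>=0} 6^k x^k / k!.
So the coefficient of x^n is a^n/n! with a = 6, n = 4:
6^4 / 4! = 1296/24 = 54

54


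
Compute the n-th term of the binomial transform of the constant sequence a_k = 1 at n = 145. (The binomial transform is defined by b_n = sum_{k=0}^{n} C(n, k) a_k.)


With a_k = 1 for all k, b_n = sum_{k=0}^{n} C(n, k) = 2^n by the binomial theorem.
For n = 145: 2^145 = 44601490397061246283071436545296723011960832.

44601490397061246283071436545296723011960832


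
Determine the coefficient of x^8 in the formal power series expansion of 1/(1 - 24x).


The geometric series identity gives 1/(1 - c x) = sum_{k>=0} c^k x^k, so the coefficient of x^k is c^k.
Here c = 24 and k = 8.
Computing: 24^8 = 110075314176

110075314176


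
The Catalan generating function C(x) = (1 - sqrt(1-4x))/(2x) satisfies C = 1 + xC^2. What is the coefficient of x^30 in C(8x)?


Substituting x -> 8x scales the n-th coefficient by 8^n, so [x^30] C(8x) = 8^30 * C_30.
C_30 = C(2*30, 30)/(31) = 118264581564861424/31 = 3814986502092304.
So 8^30 * 3814986502092304 = 1237940039285380274899124224 * 3814986502092304 = 4722724540273342292063406067075513210372096.

4722724540273342292063406067075513210372096


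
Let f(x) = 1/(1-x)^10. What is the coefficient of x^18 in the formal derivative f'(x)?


Differentiate: d/dx [ 1/(1-x)^r ] = r / (1-x)^(r+1).
Here r = 10, so f'(x) = 10 / (1-x)^11.
The expansion of 1/(1-x)^(r+1) has coefficient of x^n equal to C(n+r, r).
So the coefficient of x^18 in f'(x) is
10 * C(28, 10) = 10 * 13123110 = 131231100

131231100


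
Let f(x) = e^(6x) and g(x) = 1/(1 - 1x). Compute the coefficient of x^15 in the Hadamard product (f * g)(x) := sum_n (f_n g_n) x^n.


Expanding: f_k = 6^k/k! (from e^(6x)) and g_k = 1^k (from 1/(1 - 1x)). So the Hadamard coefficient (f * g)_k = 6^k 1^k / k! = (6)^k / k!.
For k = 15: 6^15/15! = 470184984576/1307674368000 = 314928/875875.

314928/875875


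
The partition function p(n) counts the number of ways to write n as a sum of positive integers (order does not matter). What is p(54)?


Using the generating function prod_{k>=1} 1/(1-x^k), we compute p(54).
By dynamic programming over parts 1 through 54:
p(54) = 386155

386155


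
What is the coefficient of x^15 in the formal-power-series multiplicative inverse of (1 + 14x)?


The inverse is 1/(1 + 14x). Apply the geometric identity 1/(1 - y) = sum_{k>=0} y^k with y = -14x:
1/(1 + 14x) = sum_{k>=0} (-14)^k x^k.
So the coefficient of x^15 is (-14)^15 = -155568095557812224.

-155568095557812224


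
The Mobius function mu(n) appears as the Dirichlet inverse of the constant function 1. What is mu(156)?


156 has a squared prime factor, so mu(156) = 0.
Factorization reveals a repeated prime.

0


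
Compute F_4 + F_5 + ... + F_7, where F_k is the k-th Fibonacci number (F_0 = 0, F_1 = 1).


Use the identity sum_{k=0}^{N} F_k = F_{N+2} - 1 (which follows from F_{k+2} - F_{k+1} = F_k). Then
sum_{k=4}^{7} F_k = (F_{9} - 1) - (F_{5} - 1) = F_{9} - F_{5}.
Computing: F_{9} = 34, F_{5} = 5, so
Sum = 34 - 5 = 29.

29


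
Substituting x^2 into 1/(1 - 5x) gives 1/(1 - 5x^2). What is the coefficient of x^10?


The coefficient of x^(2m) in 1/(1 - 5x^2) is 5^m.
With n = 10 = 2*5, the coefficient is 5^5 = 3125.

3125


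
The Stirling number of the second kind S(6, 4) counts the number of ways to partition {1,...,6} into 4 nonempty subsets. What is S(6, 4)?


Using the explicit formula S(n,k) = (1/k!) sum_{j=0}^{k} (-1)^(k-j) C(k,j) j^n:
S(6, 4) = 65
Equivalently, S(n,k) is n! times the coefficient of x^n in the EGF (e^x - 1)^k / k!.

65


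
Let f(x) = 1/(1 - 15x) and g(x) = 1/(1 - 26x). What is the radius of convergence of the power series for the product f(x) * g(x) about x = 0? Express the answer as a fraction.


The radius of 1/(1 - 15x) is 1/15 (nearest singularity at x = 1/15), and the radius of 1/(1 - 26x) is 1/26.
The product f(x)*g(x) = 1/((1 - 15x)(1 - 26x)) has singularities at both 1/15 and 1/26, so its radius of convergence is the distance to the nearest one:
min(1/15, 1/26) = 1/26.

1/26


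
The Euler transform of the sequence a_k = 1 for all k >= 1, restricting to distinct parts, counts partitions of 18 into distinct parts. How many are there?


Partitions of 18 into distinct parts can be computed via generating function.
Product (1+x)(1+x^2)(1+x^3)...
The coefficient of x^18 = 46

46


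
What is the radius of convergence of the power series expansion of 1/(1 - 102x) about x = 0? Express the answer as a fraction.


Expanding 1/(1 - 102x) = sum_{k>=0} 102^k x^k, the series converges when |102x| < 1, i.e., |x| < 1/102.
So the radius of convergence is 1/102 = 1/102.

1/102


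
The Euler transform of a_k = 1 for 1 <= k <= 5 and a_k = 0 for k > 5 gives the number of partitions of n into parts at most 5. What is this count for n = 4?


Partitions of 4 into parts at most 5:
Using generating function (1-x)^(-1)(1-x^2)^(-1)...(1-x^5)^(-1),
the coefficient of x^4 = 5

5


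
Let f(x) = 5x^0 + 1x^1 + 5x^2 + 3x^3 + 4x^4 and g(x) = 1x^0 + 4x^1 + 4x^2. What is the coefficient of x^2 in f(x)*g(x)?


Cauchy product at x^2:
5*4 + 1*4 + 5*1
= 29

29


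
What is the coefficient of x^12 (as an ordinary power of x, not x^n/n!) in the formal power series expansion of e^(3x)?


The exponential series is e^y = sum_{k>=0} y^k / k!. Substituting y = 3x gives
e^(3x) = sum_{k>=0} 3^k x^k / k!.
So the coefficient of x^n is a^n/n! with a = 3, n = 12:
3^12 / 12! = 531441/479001600 = 2187/1971200

2187/1971200


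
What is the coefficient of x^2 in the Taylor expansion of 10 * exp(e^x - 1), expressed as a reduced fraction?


exp(e^x - 1) = sum_{k>=0} Bell_k x^k / k!, where Bell_k is the k-th Bell number.
So the coefficient of x^2 is 10 * Bell_2 / 2!.
Computing: Bell_2 = 2 and 2! = 2, giving
10 * 2/2 = 10.

10


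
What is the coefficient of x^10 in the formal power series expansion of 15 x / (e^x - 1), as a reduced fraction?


The exponential generating function for Bernoulli numbers is
x / (e^x - 1) = sum_{k>=0} B_k x^k / k!.
So the coefficient of x^10 in 15 x / (e^x - 1) is 15 B_10 / 10!.
Computing: B_10 = 5/66, 10! = 3628800, giving
15 * 5/66 / 3628800 = 1/3193344.

1/3193344


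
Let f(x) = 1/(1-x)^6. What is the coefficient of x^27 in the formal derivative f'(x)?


Differentiate: d/dx [ 1/(1-x)^r ] = r / (1-x)^(r+1).
Here r = 6, so f'(x) = 6 / (1-x)^7.
The expansion of 1/(1-x)^(r+1) has coefficient of x^n equal to C(n+r, r).
So the coefficient of x^27 in f'(x) is
6 * C(33, 6) = 6 * 1107568 = 6645408

6645408


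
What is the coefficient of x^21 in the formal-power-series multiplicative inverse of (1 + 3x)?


The inverse is 1/(1 + 3x). Apply the geometric identity 1/(1 - y) = sum_{k>=0} y^k with y = -3x:
1/(1 + 3x) = sum_{k>=0} (-3)^k x^k.
So the coefficient of x^21 is (-3)^21 = -10460353203.

-10460353203


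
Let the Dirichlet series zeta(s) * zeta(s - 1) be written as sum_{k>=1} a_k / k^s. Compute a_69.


Convolution gives a_k = sum_{d | k} d * 1 = sum_{d | k} d = sigma(k), the sum of positive divisors of k.
For k = 69, the divisors are 1, 3, 23, 69, so
sigma(69) = 1 + 3 + 23 + 69 = 96.

96


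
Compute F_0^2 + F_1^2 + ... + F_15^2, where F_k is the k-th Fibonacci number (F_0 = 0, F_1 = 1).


There is a standard identity sum_{k=0}^{N} F_k^2 = F_N * F_{N+1} (proved inductively from the telescoping relation F_k^2 = F_k F_{k+1} - F_{k-1} F_k). Then
sum_{k=0}^{15} F_k^2 = F_15 F_16 - F_0 F_0.
Computing: F_15 = 610, F_16 = 987.
Sum = 610 * 987 = 602070.

602070


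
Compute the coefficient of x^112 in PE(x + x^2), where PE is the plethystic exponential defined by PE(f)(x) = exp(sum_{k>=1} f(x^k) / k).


With f(x) = x + x^2, the exponent is sum_{k>=1} (x^k + x^(2k)) / k = -ln(1 - x) - ln(1 - x^2). Exponentiating:
PE(x + x^2) = 1 / ((1 - x)(1 - x^2)).
This is the generating function for partitions of n into parts of size 1 or 2. The number of 2's can be any j in 0..56, and the rest are 1's, so
[x^112] = floor(112/2) + 1 = 57.

57


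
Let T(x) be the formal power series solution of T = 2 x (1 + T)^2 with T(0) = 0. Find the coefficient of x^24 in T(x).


Apply the Lagrange inversion formula: if T = 2 x * phi(T) with phi(t) = (1 + t)^2, then [x^n] T = 2^n * (1/n) [t^(n-1)] phi(t)^n = 2^n * (1/n) [t^(n-1)] (1 + t)^(2n) = 2^n * (1/n) C(2n, n-1).
Using the identity C(2n, n-1) = C(2n, n) * n / (n+1), the unscaled factor equals C(2n, n) / (n+1) = C_n, the n-th Catalan number.
For n = 24: C_24 = C(48, 24) / 25 = 32247603683100/25 = 1289904147324.
With the 2^24 = 16777216 factor, the coefficient is 16777216 * 1289904147324 = 21641000498950569984.

21641000498950569984


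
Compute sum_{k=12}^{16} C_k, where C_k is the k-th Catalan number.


C_12 through C_16: 208012, 742900, 2674440, 9694845, 35357670
Sum = 208012 + 742900 + 2674440 + 9694845 + 35357670
= 48677867

48677867


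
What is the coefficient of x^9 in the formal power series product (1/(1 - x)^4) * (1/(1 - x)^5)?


Combine the factors: (1/(1 - x)^4) * (1/(1 - x)^5) = 1/(1 - x)^9.
Then use 1/(1 - x)^r = sum_{k>=0} C(k + r - 1, r - 1) x^k with r = 9 and k = 9:
C(17, 8) = 24310.

24310


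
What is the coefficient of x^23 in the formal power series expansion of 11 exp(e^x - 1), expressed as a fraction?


exp(e^x - 1) is the exponential generating function for the Bell numbers Bell_k: exp(e^x - 1) = sum_{k>=0} Bell_k x^k / k!.
So the coefficient of x^23 in 11 exp(e^x - 1) is 11 Bell_23 / 23!.
Computing: Bell_23 = 44152005855084346 and 23! = 25852016738884976640000, giving
11 * 44152005855084346/25852016738884976640000 = 22076002927542173/1175091669949317120000.

22076002927542173/1175091669949317120000


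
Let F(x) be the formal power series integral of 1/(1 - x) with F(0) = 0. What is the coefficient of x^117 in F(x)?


1/(1 - x) = sum_{k>=0} x^k. Integrating termwise and using F(0) = 0 gives
F(x) = sum_{k>=0} x^(k+1) / (k+1) = sum_{m>=1} x^m / m = -ln(1 - x).
So the coefficient of x^117 is 1/117 = 1/117.

1/117


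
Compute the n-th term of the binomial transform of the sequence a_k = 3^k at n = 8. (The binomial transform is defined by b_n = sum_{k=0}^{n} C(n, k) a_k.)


With a_k = 3^k, b_n = sum_{k=0}^{n} C(n, k) 3^k = (1 + 3)^n by the binomial theorem.
For n = 8: (1 + 3)^8 = 4^8 = 65536.

65536


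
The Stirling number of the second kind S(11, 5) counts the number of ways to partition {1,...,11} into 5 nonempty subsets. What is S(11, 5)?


Using the explicit formula S(n,k) = (1/k!) sum_{j=0}^{k} (-1)^(k-j) C(k,j) j^n:
S(11, 5) = 246730
Equivalently, S(n,k) is n! times the coefficient of x^n in the EGF (e^x - 1)^k / k!.

246730


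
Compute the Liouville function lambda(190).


The Liouville function is lambda(k) = (-1)^Omega(k), where Omega(k) counts the prime factors of k with multiplicity.
Factoring: 190 = 2 * 5 * 19, so Omega(190) = 3.
lambda(190) = (-1)^3 = -1.

-1


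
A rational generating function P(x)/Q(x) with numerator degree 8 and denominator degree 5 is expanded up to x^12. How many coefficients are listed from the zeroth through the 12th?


Expanding up to x^12 gives the coefficients for x^0, x^1, ..., x^12.
That is 12 + 1 = 13 coefficients in total.

13


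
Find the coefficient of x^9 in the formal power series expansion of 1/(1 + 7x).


Write 1/(1 + c x) = 1/(1 - (-c) x) and apply the geometric-series identity
1/(1 - y) = sum_{k>=0} y^k to get 1/(1 + c x) = sum_{k>=0} (-c)^k x^k.
So the coefficient of x^k is (-c)^k = (-1)^k * c^k.
Here c = 7 and k = 9:
(-7)^9 = -1 * 40353607 = -40353607

-40353607


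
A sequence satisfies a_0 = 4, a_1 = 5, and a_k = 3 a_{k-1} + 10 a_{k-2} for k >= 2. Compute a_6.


The characteristic equation is t^2 - 3 t - 10 = 0, with roots r_1 = 5 and r_2 = -2 (so c_1 = r_1 + r_2, c_2 = -r_1 r_2 as required).
One can use the closed form a_n = A r_1^n + B r_2^n, but direct iteration is more reliable:
a_0 = 4, a_1 = 5, a_2 = 55, a_3 = 215, a_4 = 1195, a_5 = 5735, a_6 = 29155.
So a_6 = 29155.

29155


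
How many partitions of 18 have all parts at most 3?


Using the generating function (1-x)^(-1)(1-x^2)^(-1)(1-x^3)^(-1),
the coefficient of x^18 counts these restricted partitions.
Result = 37

37


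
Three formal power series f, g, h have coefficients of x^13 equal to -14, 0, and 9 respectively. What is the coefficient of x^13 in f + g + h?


Series addition is componentwise:
-14 + 0 + 9
= -5

-5


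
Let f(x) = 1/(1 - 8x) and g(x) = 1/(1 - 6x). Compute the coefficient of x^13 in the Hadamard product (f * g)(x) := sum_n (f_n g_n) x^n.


f has coefficients f_k = 8^k and g has coefficients g_k = 6^k, so the Hadamard product has coefficient (f*g)_k = 8^k * 6^k = 48^k.
For k = 13: 48^13 = 7180192468708211294208.

7180192468708211294208


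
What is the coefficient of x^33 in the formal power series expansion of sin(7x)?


The Maclaurin series is sin(t) = sum_{k>=0} (-1)^k t^(2k+1) / (2k+1)!, so substituting t = 7x, only odd powers of x are nonzero, with coefficient of x^(2k+1) equal to (-1)^k 7^(2k+1) / (2k+1)!.
Write 33 = 2*16 + 1, giving the coefficient (-1)^16 * 7^33 / 33! = 7730993719707444524137094407/8683317618811886495518194401280000000 = 3219905755813179726837607/3616542115290248436284129280000000.

3219905755813179726837607/3616542115290248436284129280000000


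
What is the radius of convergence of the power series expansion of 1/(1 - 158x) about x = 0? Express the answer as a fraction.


Expanding 1/(1 - 158x) = sum_{k>=0} 158^k x^k, the series converges when |158x| < 1, i.e., |x| < 1/158.
So the radius of convergence is 1/158 = 1/158.

1/158


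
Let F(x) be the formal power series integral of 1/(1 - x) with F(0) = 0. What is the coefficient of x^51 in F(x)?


1/(1 - x) = sum_{k>=0} x^k. Integrating termwise and using F(0) = 0 gives
F(x) = sum_{k>=0} x^(k+1) / (k+1) = sum_{m>=1} x^m / m = -ln(1 - x).
So the coefficient of x^51 is 1/51 = 1/51.

1/51


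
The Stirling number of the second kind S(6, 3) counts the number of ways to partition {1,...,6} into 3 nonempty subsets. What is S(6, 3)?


Using the explicit formula S(n,k) = (1/k!) sum_{j=0}^{k} (-1)^(k-j) C(k,j) j^n:
S(6, 3) = 90
Equivalently, S(n,k) is n! times the coefficient of x^n in the EGF (e^x - 1)^k / k!.

90


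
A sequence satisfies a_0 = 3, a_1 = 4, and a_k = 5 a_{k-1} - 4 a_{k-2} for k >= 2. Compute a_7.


The characteristic equation is t^2 - 5 t + 4 = 0, with roots r_1 = 4 and r_2 = 1 (so c_1 = r_1 + r_2, c_2 = -r_1 r_2 as required).
One can use the closed form a_n = A r_1^n + B r_2^n, but direct iteration is more reliable:
a_0 = 3, a_1 = 4, a_2 = 8, a_3 = 24, a_4 = 88, a_5 = 344, a_6 = 1368, a_7 = 5464.
So a_7 = 5464.

5464


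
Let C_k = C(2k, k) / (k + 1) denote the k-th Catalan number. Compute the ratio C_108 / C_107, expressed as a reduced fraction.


Using C_k = (2k)! / (k! (k+1)!), the ratio C_{k+1}/C_k simplifies to
C_{k+1}/C_k = [(2k+2)! / ((k+1)! (k+2)!)] * [k! (k+1)! / (2k)!]
 = (2k+2)(2k+1) / ((k+1)(k+2)) = 2(2k+1) / (k+2).
For k = 107: 2(2*107 + 1) / (107 + 2) = 430/109 = 430/109.

430/109


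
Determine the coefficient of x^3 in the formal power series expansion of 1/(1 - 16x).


The geometric series identity gives 1/(1 - c x) = sum_{k>=0} c^k x^k, so the coefficient of x^k is c^k.
Here c = 16 and k = 3.
Computing: 16^3 = 4096

4096


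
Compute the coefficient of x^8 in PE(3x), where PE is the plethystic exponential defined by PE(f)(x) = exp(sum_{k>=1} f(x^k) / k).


With f(x) = 3x, the exponent is sum_{k>=1} 3 x^k / k = 3 * (-ln(1 - x)). Exponentiating:
PE(3x) = exp(-3 ln(1 - x)) = 1/(1 - x)^3.
By the negative binomial expansion, [x^n] 1/(1 - x)^3 = C(n + 2, 2).
For n = 8: C(10, 2) = 45.

45


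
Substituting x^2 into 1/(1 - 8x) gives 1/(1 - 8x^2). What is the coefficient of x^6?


The coefficient of x^(2m) in 1/(1 - 8x^2) is 8^m.
With n = 6 = 2*3, the coefficient is 8^3 = 512.

512


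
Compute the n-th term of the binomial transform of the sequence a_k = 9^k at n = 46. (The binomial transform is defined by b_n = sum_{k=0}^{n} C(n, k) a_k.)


With a_k = 9^k, b_n = sum_{k=0}^{n} C(n, k) 9^k = (1 + 9)^n by the binomial theorem.
For n = 46: (1 + 9)^46 = 10^46 = 10000000000000000000000000000000000000000000000.

10000000000000000000000000000000000000000000000


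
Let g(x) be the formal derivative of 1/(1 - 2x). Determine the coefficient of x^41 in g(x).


Differentiate termwise: d/dx sum_{k>=0} 2^k x^k = sum_{k>=1} k 2^k x^(k-1) = sum_{j>=0} (j+1) 2^(j+1) x^j.
Equivalently, d/dx [1/(1 - 2x)] = 2/(1 - 2x)^2.
For j = 41: 42 * 2^42 = 42 * 4398046511104 = 184717953466368.

184717953466368


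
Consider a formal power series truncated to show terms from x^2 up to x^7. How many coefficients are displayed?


From x^2 to x^7 inclusive, the count is 7 - 2 + 1 = 6.

6


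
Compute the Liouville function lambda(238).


The Liouville function is lambda(k) = (-1)^Omega(k), where Omega(k) counts the prime factors of k with multiplicity.
Factoring: 238 = 2 * 7 * 17, so Omega(238) = 3.
lambda(238) = (-1)^3 = -1.

-1


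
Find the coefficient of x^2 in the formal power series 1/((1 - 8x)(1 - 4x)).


By partial fractions or Cauchy convolution:
The coefficient equals sum_{k=0}^{2} 8^k * 4^(2-k).
= 112

112


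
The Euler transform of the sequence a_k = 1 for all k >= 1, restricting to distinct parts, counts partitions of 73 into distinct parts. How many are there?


Partitions of 73 into distinct parts can be computed via generating function.
Product (1+x)(1+x^2)(1+x^3)...
The coefficient of x^73 = 40026

40026


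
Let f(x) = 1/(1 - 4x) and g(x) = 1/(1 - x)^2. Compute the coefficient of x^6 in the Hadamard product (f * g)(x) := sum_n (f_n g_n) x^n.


f has coefficients f_k = 4^k. For g = 1/(1 - x)^2 the coefficient is g_k = C(k + 1, 1) = k + 1. The Hadamard coefficient is (f * g)_k = 4^k * (k + 1).
For k = 6: 4^6 * 7 = 4096 * 7 = 28672.

28672


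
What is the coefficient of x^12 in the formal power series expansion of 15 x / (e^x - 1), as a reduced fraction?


The exponential generating function for Bernoulli numbers is
x / (e^x - 1) = sum_{k>=0} B_k x^k / k!.
So the coefficient of x^12 in 15 x / (e^x - 1) is 15 B_12 / 12!.
Computing: B_12 = -691/2730, 12! = 479001600, giving
15 * -691/2730 / 479001600 = -691/87178291200.

-691/87178291200


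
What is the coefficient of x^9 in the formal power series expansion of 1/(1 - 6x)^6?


The general identity 1/(1 - c x)^r = sum_{k>=0} c^k C(k + r - 1, r - 1) x^k follows by substituting y = c x into 1/(1 - y)^r = sum_{k>=0} C(k + r - 1, r - 1) y^k.
For c = 6, r = 6, k = 9:
6^9 * C(14, 5) = 10077696 * 2002 = 20175547392.

20175547392


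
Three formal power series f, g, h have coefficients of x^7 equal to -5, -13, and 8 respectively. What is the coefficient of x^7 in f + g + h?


Series addition is componentwise:
-5 + -13 + 8
= -10

-10


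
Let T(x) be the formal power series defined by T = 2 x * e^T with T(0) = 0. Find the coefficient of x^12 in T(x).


Apply the Lagrange inversion formula: if T = 2 x * phi(T) with phi(t) = e^t, then
[x^n] T = 2^n * (1/n) [t^(n-1)] phi(t)^n = 2^n * (1/n) [t^(n-1)] e^(n t) = 2^n * (1/n) * n^(n-1) / (n-1)! = 2^n * n^(n-1) / n!.
When c = 1 this is the Cayley count of rooted labeled trees on n vertices, divided by n!.
For n = 12: 2^12 * 12^11 / 12! = 4096 * 743008370688/479001600 = 12230590464/1925.

12230590464/1925


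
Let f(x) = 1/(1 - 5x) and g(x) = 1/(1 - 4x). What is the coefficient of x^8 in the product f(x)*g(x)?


The coefficient of x^n in f*g is the Cauchy product: sum_{k=0}^{n} a^k * b^(n-k).
With a=5, b=4, n=8:
sum_{k=0}^{8} 5^k * 4^(8-k)
= 1690981

1690981


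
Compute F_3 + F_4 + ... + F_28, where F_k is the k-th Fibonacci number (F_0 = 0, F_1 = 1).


Use the identity sum_{k=0}^{N} F_k = F_{N+2} - 1 (which follows from F_{k+2} - F_{k+1} = F_k). Then
sum_{k=3}^{28} F_k = (F_{30} - 1) - (F_{4} - 1) = F_{30} - F_{4}.
Computing: F_{30} = 832040, F_{4} = 3, so
Sum = 832040 - 3 = 832037.

832037


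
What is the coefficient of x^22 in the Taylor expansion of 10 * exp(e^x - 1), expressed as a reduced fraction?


exp(e^x - 1) = sum_{k>=0} Bell_k x^k / k!, where Bell_k is the k-th Bell number.
So the coefficient of x^22 is 10 * Bell_22 / 22!.
Computing: Bell_22 = 4506715738447323 and 22! = 1124000727777607680000, giving
10 * 4506715738447323/1124000727777607680000 = 88366975263673/2203922995642368000.

88366975263673/2203922995642368000


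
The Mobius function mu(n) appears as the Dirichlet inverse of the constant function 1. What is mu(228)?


228 has a squared prime factor, so mu(228) = 0.
Factorization reveals a repeated prime.

0


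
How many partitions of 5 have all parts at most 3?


Using the generating function (1-x)^(-1)(1-x^2)^(-1)(1-x^3)^(-1),
the coefficient of x^5 counts these restricted partitions.
Result = 5

5


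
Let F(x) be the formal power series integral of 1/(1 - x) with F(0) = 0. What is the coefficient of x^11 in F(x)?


1/(1 - x) = sum_{k>=0} x^k. Integrating termwise and using F(0) = 0 gives
F(x) = sum_{k>=0} x^(k+1) / (k+1) = sum_{m>=1} x^m / m = -ln(1 - x).
So the coefficient of x^11 is 1/11 = 1/11.

1/11


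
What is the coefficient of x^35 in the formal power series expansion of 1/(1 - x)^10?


The negative binomial / multiset identity is
1/(1 - x)^r = sum_{k>=0} C(k + r - 1, r - 1) x^k.
Here r = 10 and k = 35, so the coefficient is
C(35 + 9, 9) = C(44, 9)
= 708930508

708930508


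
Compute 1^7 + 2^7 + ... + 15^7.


This power sum has a closed form given by Faulhaber's formula
sum_{k=1}^{m} k^p = (1 / (p + 1)) * sum_{j=0}^{p} C(p + 1, j) B_j m^(p + 1 - j),
but for small m direct computation is fastest:
1 + 128 + 2187 + 16384 + 78125 + 279936 + 823543 + 2097152 + 4782969 + 10000000 + 19487171 + 35831808 + 62748517 + 105413504 + 170859375 = 412420800.

412420800


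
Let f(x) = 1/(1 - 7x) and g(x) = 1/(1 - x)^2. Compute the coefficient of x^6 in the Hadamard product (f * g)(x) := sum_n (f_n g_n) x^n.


f has coefficients f_k = 7^k. For g = 1/(1 - x)^2 the coefficient is g_k = C(k + 1, 1) = k + 1. The Hadamard coefficient is (f * g)_k = 7^k * (k + 1).
For k = 6: 7^6 * 7 = 117649 * 7 = 823543.

823543


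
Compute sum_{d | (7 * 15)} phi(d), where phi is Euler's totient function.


First, 7 * 15 = 105. One classical identity is sum_{d | n} phi(d) = n (each k in [1, n] has a unique gcd with n, and among the k's with gcd(k, n) = n/d there are phi(d) of them). So the sum equals 105. We also verify directly:
Divisors of 105: 1, 3, 5, 7, 15, 21, 35, 105.
phi values: 1, 2, 4, 6, 8, 12, 24, 48.
Sum = 105.

105


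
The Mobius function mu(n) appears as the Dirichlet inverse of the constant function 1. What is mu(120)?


120 has a squared prime factor, so mu(120) = 0.
Factorization reveals a repeated prime.

0


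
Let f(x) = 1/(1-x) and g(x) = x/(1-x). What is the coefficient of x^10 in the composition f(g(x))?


First simplify the composition: f(g(x)) = 1/(1 - x/(1-x)) = (1-x)/((1-x) - x) = (1-x)/(1-2x).
Now extract the coefficient. Write (1-x)/(1-2x) = 1/(1-2x) - x/(1-2x).
The coefficient of x^n in 1/(1-2x) is 2^n, and in x/(1-2x) is 2^(n-1) (for n >= 1).
So the coefficient of x^10 is 2^10 - 2^9 = 1024 - 512 = 512.

512


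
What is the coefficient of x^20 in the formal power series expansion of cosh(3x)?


The Maclaurin series is cosh(t) = sum_{m>=0} t^(2m) / (2m)!, so substituting t = 3x, only even powers of x are nonzero, with coefficient of x^(2m) equal to 3^(2m) / (2m)!.
For x^20 the coefficient is 3^20/20! = 3486784401/2432902008176640000 = 531441/370812682240000.

531441/370812682240000


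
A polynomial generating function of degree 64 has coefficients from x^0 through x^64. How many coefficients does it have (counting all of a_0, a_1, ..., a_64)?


A polynomial of degree 64 takes the form a_0 + a_1 x + ... + a_64 x^64.
The number of coefficients is 64 + 1 = 65.

65


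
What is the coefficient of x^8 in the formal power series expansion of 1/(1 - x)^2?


The expansion 1/(1 - x)^r = sum_{k>=0} C(k + r - 1, r - 1) x^k follows from the multiset / negative-binomial theorem (or from repeated differentiation of the geometric series).
For r = 2 and k = 8:
C(9, 1) = 362880 / (1 * 40320) = 9.

9


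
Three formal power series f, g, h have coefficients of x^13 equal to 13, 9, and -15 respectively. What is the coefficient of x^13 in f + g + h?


Series addition is componentwise:
13 + 9 + -15
= 7

7


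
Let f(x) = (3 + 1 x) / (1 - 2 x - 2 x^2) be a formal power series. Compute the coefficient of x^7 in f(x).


Write f(x) = sum_{k>=0} a_k x^k. Multiplying both sides by 1 - 2 x - 2 x^2 gives
(1 - 2 x - 2 x^2) sum_{k>=0} a_k x^k = 3 + 1 x.
Matching coefficients:
 x^0: a_0 = 3
 x^1: a_1 - 2 a_0 = 1  =>  a_1 = 2*3 + 1 = 7
 x^k (k >= 2): a_k = 2 a_{k-1} + 2 a_{k-2}.
Iterating: a_2 = 20, a_3 = 54, a_4 = 148, a_5 = 404, a_6 = 1104, a_7 = 3016.
So the coefficient of x^7 is 3016.

3016


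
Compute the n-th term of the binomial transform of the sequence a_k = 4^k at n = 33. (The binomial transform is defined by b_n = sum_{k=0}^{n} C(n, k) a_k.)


With a_k = 4^k, b_n = sum_{k=0}^{n} C(n, k) 4^k = (1 + 4)^n by the binomial theorem.
For n = 33: (1 + 4)^33 = 5^33 = 116415321826934814453125.

116415321826934814453125


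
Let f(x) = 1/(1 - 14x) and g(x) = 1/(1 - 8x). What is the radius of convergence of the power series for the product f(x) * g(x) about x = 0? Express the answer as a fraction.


The radius of 1/(1 - 14x) is 1/14 (nearest singularity at x = 1/14), and the radius of 1/(1 - 8x) is 1/8.
The product f(x)*g(x) = 1/((1 - 14x)(1 - 8x)) has singularities at both 1/14 and 1/8, so its radius of convergence is the distance to the nearest one:
min(1/14, 1/8) = 1/14.

1/14


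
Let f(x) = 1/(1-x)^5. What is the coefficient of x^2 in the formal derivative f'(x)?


Differentiate: d/dx [ 1/(1-x)^r ] = r / (1-x)^(r+1).
Here r = 5, so f'(x) = 5 / (1-x)^6.
The expansion of 1/(1-x)^(r+1) has coefficient of x^n equal to C(n+r, r).
So the coefficient of x^2 in f'(x) is
5 * C(7, 5) = 5 * 21 = 105

105


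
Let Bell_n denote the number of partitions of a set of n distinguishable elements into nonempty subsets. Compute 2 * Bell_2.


Bell_2 can be computed from the Bell triangle or from Dobinski's identity Bell_n = (1/e) * sum_{k>=0} k^n / k!.
Computing Bell_2 = 2.
Then 2 * 2 = 4.

4


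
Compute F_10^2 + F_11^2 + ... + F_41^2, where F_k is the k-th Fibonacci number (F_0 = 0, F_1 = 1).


There is a standard identity sum_{k=0}^{N} F_k^2 = F_N * F_{N+1} (proved inductively from the telescoping relation F_k^2 = F_k F_{k+1} - F_{k-1} F_k). Then
sum_{k=10}^{41} F_k^2 = F_41 F_42 - F_9 F_10.
Computing: F_41 = 165580141, F_42 = 267914296, F_9 = 34, F_10 = 55.
Sum = 165580141 * 267914296 - 34 * 55 = 44361286907593866.

44361286907593866


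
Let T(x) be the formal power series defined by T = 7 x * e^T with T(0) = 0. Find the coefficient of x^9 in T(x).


Apply the Lagrange inversion formula: if T = 7 x * phi(T) with phi(t) = e^t, then
[x^n] T = 7^n * (1/n) [t^(n-1)] phi(t)^n = 7^n * (1/n) [t^(n-1)] e^(n t) = 7^n * (1/n) * n^(n-1) / (n-1)! = 7^n * n^(n-1) / n!.
When c = 1 this is the Cayley count of rooted labeled trees on n vertices, divided by n!.
For n = 9: 7^9 * 9^8 / 9! = 40353607 * 43046721/362880 = 3063651608241/640.

3063651608241/640


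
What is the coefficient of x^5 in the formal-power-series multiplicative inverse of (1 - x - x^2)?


Let the inverse be f(x) = sum_{k>=0} a_k x^k. From f(x) * (1 - x - x^2) = 1 and matching coefficients:
 x^0: a_0 = 1.
 x^1: a_1 - a_0 = 0, so a_1 = 1.
 x^k (k >= 2): a_k - a_{k-1} - a_{k-2} = 0, i.e. a_k = a_{k-1} + a_{k-2}.
This is the Fibonacci-type recurrence shifted so that a_0 = a_1 = 1.
Iterating: a_0=1, a_1=1, a_2=2, a_3=3, a_4=5, a_5=8
a_5 = 8.

8


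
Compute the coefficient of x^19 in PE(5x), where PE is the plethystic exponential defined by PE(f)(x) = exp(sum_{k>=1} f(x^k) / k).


With f(x) = 5x, the exponent is sum_{k>=1} 5 x^k / k = 5 * (-ln(1 - x)). Exponentiating:
PE(5x) = exp(-5 ln(1 - x)) = 1/(1 - x)^5.
By the negative binomial expansion, [x^n] 1/(1 - x)^5 = C(n + 4, 4).
For n = 19: C(23, 4) = 8855.

8855


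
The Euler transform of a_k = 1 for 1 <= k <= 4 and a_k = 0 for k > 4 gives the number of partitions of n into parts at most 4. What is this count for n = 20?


Partitions of 20 into parts at most 4:
Using generating function (1-x)^(-1)(1-x^2)^(-1)...(1-x^4)^(-1),
the coefficient of x^20 = 108

108


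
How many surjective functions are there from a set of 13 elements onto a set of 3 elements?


By inclusion-exclusion on which target elements are missed, the number of surjections from an n-set onto a k-set is
surj(n, k) = sum_{j=0}^{k} (-1)^j C(k, j) (k - j)^n.
Equivalently surj(n, k) = k! * S(n, k), where S(n, k) is the Stirling number of the second kind.
For n = 13, k = 3:
S(13, 3) = 261625, so
surj = 3! * 261625 = 6 * 261625 = 1569750.

1569750
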